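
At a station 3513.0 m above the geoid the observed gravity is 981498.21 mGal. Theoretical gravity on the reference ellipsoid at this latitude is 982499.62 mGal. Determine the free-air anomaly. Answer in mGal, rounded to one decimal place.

82.7

Free-air correction = 0.3086 × 3513.0 = 1084.11 mGal
Free-air anomaly = 981498.21 − 982499.62 + (1084.11) = 82.70 mGal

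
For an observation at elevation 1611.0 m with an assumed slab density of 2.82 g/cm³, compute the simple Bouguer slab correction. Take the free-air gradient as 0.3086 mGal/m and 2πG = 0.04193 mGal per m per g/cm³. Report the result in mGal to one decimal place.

Bouguer slab correction = 0.04193 × 2.82 × 1611.0 = 190.5 mGal

190.5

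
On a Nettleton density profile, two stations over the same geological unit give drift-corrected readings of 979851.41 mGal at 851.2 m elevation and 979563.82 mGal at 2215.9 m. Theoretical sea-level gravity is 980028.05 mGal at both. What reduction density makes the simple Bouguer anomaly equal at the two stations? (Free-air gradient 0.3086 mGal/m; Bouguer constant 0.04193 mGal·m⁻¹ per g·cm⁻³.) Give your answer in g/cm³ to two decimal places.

2.33

Δg_obs = 979563.82 − 979851.41 = -287.59 mGal over Δh = 2215.9 − 851.2 = 1364.7 m
Equal Bouguer anomalies ⇒ Δg_obs + (0.3086 − 0.04193ρ)·Δh = 0
0.3086 − 0.04193ρ = −Δg_obs/Δh = 0.21073
ρ = (0.3086 − 0.21073) / 0.04193 = 2.33 g/cm³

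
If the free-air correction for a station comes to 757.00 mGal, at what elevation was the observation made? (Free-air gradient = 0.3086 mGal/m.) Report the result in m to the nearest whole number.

h = 757.00 / 0.3086 = 2453.01 m

2453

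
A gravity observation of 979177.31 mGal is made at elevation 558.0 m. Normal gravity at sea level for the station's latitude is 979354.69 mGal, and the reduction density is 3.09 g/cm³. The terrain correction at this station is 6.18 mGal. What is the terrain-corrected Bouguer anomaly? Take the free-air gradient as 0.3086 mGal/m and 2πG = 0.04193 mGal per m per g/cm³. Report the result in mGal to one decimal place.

Free-air correction = 0.3086 × 558.0 = 172.20 mGal
Free-air anomaly = 979177.31 − 979354.69 + (172.20) = -5.18 mGal
Bouguer slab correction = 0.04193 × 3.09 × 558.0 = 72.30 mGal
Simple Bouguer anomaly = -5.18 − (72.30) = -77.48 mGal
Complete Bouguer anomaly = -77.48 + 6.18 = -71.30 mGal

-71.3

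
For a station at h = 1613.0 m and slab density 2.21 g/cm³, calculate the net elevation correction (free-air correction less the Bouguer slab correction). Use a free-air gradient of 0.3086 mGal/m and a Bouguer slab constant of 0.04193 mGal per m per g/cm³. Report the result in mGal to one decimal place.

348.3

Combined gradient = 0.3086 − 0.04193 × 2.21 = 0.2159347 mGal/m
Combined elevation correction = 0.2159347 × 1613.0 = 348.3 mGal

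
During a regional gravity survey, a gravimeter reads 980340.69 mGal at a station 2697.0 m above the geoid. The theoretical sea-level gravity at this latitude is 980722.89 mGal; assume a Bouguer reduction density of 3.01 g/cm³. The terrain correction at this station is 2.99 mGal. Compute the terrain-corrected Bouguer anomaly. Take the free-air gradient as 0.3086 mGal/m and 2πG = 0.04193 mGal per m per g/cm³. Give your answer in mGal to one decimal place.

112.7

Free-air correction = 0.3086 × 2697.0 = 832.29 mGal
Free-air anomaly = 980340.69 − 980722.89 + (832.29) = 450.09 mGal
Bouguer slab correction = 0.04193 × 3.01 × 2697.0 = 340.39 mGal
Simple Bouguer anomaly = 450.09 − (340.39) = 109.70 mGal
Complete Bouguer anomaly = 109.70 + 2.99 = 112.69 mGal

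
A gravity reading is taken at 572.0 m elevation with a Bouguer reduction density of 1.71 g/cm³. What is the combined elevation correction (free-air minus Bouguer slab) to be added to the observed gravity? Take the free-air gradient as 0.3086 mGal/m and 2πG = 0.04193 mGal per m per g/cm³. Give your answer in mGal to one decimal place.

135.5

Combined gradient = 0.3086 − 0.04193 × 1.71 = 0.2368997 mGal/m
Combined elevation correction = 0.2368997 × 572.0 = 135.5 mGal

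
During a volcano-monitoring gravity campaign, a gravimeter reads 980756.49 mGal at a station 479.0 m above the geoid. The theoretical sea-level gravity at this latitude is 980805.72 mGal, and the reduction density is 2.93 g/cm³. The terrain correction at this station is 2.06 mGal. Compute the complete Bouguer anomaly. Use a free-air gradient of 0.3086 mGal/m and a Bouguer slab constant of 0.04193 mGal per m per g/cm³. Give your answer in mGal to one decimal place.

41.8

Free-air correction = 0.3086 × 479.0 = 147.82 mGal
Free-air anomaly = 980756.49 − 980805.72 + (147.82) = 98.59 mGal
Bouguer slab correction = 0.04193 × 2.93 × 479.0 = 58.85 mGal
Simple Bouguer anomaly = 98.59 − (58.85) = 39.74 mGal
Complete Bouguer anomaly = 39.74 + 2.06 = 41.80 mGal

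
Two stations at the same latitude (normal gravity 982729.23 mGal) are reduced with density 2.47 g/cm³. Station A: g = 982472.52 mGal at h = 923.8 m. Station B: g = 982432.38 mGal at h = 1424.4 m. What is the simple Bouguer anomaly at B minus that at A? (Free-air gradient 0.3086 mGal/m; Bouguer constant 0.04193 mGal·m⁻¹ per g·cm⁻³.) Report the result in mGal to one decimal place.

Δg_SB(A) = 982472.52 − 982729.23 + 0.3086×923.8 − 0.04193×2.47×923.8 = -67.30 mGal
Δg_SB(B) = 982432.38 − 982729.23 + 0.3086×1424.4 − 0.04193×2.47×1424.4 = -4.80 mGal
Difference = -4.80 − (-67.30) = 62.50 mGal

62.5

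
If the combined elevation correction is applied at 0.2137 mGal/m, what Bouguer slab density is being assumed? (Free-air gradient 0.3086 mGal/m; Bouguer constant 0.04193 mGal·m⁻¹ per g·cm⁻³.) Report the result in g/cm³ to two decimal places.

0.2137 = 0.3086 − 0.04193 × ρ
ρ = (0.3086 − 0.2137) / 0.04193 = 2.26 g/cm³

2.26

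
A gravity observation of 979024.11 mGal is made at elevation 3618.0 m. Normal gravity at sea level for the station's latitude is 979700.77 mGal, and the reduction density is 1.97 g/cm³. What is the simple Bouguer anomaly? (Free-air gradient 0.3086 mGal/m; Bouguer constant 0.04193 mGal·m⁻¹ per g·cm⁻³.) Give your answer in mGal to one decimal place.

Free-air correction = 0.3086 × 3618.0 = 1116.51 mGal
Free-air anomaly = 979024.11 − 979700.77 + (1116.51) = 439.85 mGal
Bouguer slab correction = 0.04193 × 1.97 × 3618.0 = 298.85 mGal
Simple Bouguer anomaly = 439.85 − (298.85) = 141.00 mGal

141.0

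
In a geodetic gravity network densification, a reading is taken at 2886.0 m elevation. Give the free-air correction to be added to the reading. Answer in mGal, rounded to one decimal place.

Free-air correction = 0.3086 × 2886.0 = 890.6 mGal

890.6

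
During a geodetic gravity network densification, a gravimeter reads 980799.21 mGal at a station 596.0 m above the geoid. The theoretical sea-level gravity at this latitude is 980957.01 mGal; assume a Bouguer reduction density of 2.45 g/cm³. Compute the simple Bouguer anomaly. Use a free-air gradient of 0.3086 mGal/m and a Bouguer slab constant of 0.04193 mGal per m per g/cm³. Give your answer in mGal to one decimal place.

-35.1

Free-air correction = 0.3086 × 596.0 = 183.93 mGal
Free-air anomaly = 980799.21 − 980957.01 + (183.93) = 26.13 mGal
Bouguer slab correction = 0.04193 × 2.45 × 596.0 = 61.23 mGal
Simple Bouguer anomaly = 26.13 − (61.23) = -35.10 mGal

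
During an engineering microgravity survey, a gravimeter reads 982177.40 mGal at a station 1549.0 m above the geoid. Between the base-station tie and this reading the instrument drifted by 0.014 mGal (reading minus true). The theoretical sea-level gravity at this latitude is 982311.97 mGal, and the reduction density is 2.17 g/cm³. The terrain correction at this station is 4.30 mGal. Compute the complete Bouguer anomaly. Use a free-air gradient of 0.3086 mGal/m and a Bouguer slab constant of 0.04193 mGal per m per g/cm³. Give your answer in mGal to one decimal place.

206.8

Drift-corrected reading = 982177.40 − (0.014) = 982177.386 mGal
Free-air correction = 0.3086 × 1549.0 = 478.02 mGal
Free-air anomaly = 982177.386 − 982311.97 + (478.02) = 343.436 mGal
Bouguer slab correction = 0.04193 × 2.17 × 1549.0 = 140.94 mGal
Simple Bouguer anomaly = 343.436 − (140.94) = 202.496 mGal
Complete Bouguer anomaly = 202.496 + 4.30 = 206.796 mGal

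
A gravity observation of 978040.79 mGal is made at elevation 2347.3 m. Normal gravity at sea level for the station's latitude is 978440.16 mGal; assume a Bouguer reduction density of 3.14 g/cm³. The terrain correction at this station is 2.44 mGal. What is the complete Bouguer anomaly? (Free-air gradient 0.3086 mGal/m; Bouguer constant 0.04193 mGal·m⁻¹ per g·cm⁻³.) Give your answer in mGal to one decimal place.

18.4

Free-air correction = 0.3086 × 2347.3 = 724.38 mGal
Free-air anomaly = 978040.79 − 978440.16 + (724.38) = 325.01 mGal
Bouguer slab correction = 0.04193 × 3.14 × 2347.3 = 309.05 mGal
Simple Bouguer anomaly = 325.01 − (309.05) = 15.96 mGal
Complete Bouguer anomaly = 15.96 + 2.44 = 18.40 mGal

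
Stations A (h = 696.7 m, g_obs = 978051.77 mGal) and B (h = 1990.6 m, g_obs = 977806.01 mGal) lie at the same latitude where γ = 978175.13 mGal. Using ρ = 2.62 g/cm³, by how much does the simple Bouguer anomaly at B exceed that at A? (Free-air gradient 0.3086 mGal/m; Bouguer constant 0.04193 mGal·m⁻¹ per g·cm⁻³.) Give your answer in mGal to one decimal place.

Δg_SB(A) = 978051.77 − 978175.13 + 0.3086×696.7 − 0.04193×2.62×696.7 = 15.10 mGal
Δg_SB(B) = 977806.01 − 978175.13 + 0.3086×1990.6 − 0.04193×2.62×1990.6 = 26.50 mGal
Difference = 26.50 − (15.10) = 11.40 mGal

11.4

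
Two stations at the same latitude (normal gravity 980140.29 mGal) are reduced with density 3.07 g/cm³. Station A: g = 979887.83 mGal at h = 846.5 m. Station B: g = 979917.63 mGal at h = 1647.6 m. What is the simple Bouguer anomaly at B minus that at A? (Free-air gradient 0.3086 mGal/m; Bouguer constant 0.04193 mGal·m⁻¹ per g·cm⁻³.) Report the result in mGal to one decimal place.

Δg_SB(A) = 979887.83 − 980140.29 + 0.3086×846.5 − 0.04193×3.07×846.5 = -100.20 mGal
Δg_SB(B) = 979917.63 − 980140.29 + 0.3086×1647.6 − 0.04193×3.07×1647.6 = 73.70 mGal
Difference = 73.70 − (-100.20) = 173.90 mGal

173.9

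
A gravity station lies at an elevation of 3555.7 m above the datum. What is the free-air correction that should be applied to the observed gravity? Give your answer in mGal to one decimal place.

Free-air correction = 0.3086 × 3555.7 = 1097.3 mGal

1097.3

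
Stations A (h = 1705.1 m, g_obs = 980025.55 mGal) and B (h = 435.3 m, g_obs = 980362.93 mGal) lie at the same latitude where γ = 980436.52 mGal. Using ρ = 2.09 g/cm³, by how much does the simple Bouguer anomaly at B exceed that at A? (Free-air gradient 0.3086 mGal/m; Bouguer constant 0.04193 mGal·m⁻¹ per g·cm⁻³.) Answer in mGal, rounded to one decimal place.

Δg_SB(A) = 980025.55 − 980436.52 + 0.3086×1705.1 − 0.04193×2.09×1705.1 = -34.20 mGal
Δg_SB(B) = 980362.93 − 980436.52 + 0.3086×435.3 − 0.04193×2.09×435.3 = 22.60 mGal
Difference = 22.60 − (-34.20) = 56.80 mGal

56.8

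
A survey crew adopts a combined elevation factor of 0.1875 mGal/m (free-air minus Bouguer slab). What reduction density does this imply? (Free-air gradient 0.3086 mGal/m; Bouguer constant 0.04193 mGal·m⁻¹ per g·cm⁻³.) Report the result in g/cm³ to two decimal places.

2.89

0.1875 = 0.3086 − 0.04193 × ρ
ρ = (0.3086 − 0.1875) / 0.04193 = 2.89 g/cm³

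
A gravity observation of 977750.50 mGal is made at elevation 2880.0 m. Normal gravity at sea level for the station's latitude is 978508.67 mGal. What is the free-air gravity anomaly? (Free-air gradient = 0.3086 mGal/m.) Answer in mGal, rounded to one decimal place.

Free-air correction = 0.3086 × 2880.0 = 888.77 mGal
Free-air anomaly = 977750.50 − 978508.67 + (888.77) = 130.60 mGal

130.6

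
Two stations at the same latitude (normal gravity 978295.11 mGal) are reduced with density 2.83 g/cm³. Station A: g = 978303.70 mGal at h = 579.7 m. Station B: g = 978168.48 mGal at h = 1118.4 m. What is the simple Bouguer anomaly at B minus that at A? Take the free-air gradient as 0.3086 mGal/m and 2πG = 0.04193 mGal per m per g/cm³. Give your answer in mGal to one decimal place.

-32.9

Δg_SB(A) = 978303.70 − 978295.11 + 0.3086×579.7 − 0.04193×2.83×579.7 = 118.70 mGal
Δg_SB(B) = 978168.48 − 978295.11 + 0.3086×1118.4 − 0.04193×2.83×1118.4 = 85.80 mGal
Difference = 85.80 − (118.70) = -32.90 mGal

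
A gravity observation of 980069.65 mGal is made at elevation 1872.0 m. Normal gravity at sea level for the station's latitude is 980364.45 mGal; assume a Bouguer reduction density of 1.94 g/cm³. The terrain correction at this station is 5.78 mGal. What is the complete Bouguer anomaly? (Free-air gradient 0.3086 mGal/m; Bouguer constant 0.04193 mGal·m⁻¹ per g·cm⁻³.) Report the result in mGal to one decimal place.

136.4

Free-air correction = 0.3086 × 1872.0 = 577.70 mGal
Free-air anomaly = 980069.65 − 980364.45 + (577.70) = 282.90 mGal
Bouguer slab correction = 0.04193 × 1.94 × 1872.0 = 152.28 mGal
Simple Bouguer anomaly = 282.90 − (152.28) = 130.62 mGal
Complete Bouguer anomaly = 130.62 + 5.78 = 136.40 mGal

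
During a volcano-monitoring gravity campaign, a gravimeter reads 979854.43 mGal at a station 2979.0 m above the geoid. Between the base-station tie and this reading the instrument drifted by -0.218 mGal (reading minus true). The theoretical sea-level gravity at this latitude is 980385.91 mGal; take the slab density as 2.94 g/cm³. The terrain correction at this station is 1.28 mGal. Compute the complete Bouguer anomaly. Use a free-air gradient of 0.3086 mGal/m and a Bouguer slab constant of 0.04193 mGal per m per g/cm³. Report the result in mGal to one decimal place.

22.1

Drift-corrected reading = 979854.43 − (-0.218) = 979854.648 mGal
Free-air correction = 0.3086 × 2979.0 = 919.32 mGal
Free-air anomaly = 979854.648 − 980385.91 + (919.32) = 388.058 mGal
Bouguer slab correction = 0.04193 × 2.94 × 2979.0 = 367.23 mGal
Simple Bouguer anomaly = 388.058 − (367.23) = 20.828 mGal
Complete Bouguer anomaly = 20.828 + 1.28 = 22.108 mGal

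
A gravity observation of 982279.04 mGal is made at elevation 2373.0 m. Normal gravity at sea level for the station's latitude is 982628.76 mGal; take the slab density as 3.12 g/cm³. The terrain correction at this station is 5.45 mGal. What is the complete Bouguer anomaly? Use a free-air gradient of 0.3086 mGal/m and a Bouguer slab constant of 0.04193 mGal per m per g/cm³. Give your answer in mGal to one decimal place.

77.6

Free-air correction = 0.3086 × 2373.0 = 732.31 mGal
Free-air anomaly = 982279.04 − 982628.76 + (732.31) = 382.59 mGal
Bouguer slab correction = 0.04193 × 3.12 × 2373.0 = 310.44 mGal
Simple Bouguer anomaly = 382.59 − (310.44) = 72.15 mGal
Complete Bouguer anomaly = 72.15 + 5.45 = 77.60 mGal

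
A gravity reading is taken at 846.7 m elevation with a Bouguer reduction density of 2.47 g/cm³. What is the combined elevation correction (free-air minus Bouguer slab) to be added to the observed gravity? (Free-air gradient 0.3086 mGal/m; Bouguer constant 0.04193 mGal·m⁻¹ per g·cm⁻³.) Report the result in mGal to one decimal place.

Combined gradient = 0.3086 − 0.04193 × 2.47 = 0.2050329 mGal/m
Combined elevation correction = 0.2050329 × 846.7 = 173.6 mGal

173.6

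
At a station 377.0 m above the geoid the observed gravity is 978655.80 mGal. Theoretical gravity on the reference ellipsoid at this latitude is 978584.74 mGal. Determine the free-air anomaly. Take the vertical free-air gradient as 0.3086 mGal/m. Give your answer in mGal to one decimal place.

187.4

Free-air correction = 0.3086 × 377.0 = 116.34 mGal
Free-air anomaly = 978655.80 − 978584.74 + (116.34) = 187.40 mGal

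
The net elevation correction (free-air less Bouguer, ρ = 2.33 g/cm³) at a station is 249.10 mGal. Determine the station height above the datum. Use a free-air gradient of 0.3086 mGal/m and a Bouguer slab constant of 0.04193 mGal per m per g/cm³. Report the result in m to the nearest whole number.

Combined gradient = 0.3086 − 0.04193 × 2.33 = 0.2109031 mGal/m
h = 249.10 / 0.2109031 = 1181.11 m

1181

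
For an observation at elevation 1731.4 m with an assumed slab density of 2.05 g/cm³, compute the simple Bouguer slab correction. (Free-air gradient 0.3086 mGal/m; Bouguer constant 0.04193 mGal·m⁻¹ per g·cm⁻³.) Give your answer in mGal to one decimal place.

148.8

Bouguer slab correction = 0.04193 × 2.05 × 1731.4 = 148.8 mGal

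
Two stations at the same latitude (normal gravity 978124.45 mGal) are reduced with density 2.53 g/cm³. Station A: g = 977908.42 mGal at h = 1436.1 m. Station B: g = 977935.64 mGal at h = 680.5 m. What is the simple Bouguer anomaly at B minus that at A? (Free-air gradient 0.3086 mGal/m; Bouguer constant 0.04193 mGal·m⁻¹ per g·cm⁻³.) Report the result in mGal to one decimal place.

-125.8

Δg_SB(A) = 977908.42 − 978124.45 + 0.3086×1436.1 − 0.04193×2.53×1436.1 = 74.80 mGal
Δg_SB(B) = 977935.64 − 978124.45 + 0.3086×680.5 − 0.04193×2.53×680.5 = -51.00 mGal
Difference = -51.00 − (74.80) = -125.80 mGal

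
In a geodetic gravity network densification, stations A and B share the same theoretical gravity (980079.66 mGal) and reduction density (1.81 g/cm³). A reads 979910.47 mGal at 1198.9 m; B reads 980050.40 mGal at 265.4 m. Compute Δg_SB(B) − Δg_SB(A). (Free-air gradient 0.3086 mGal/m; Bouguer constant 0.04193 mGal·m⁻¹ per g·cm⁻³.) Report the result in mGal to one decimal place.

Δg_SB(A) = 979910.47 − 980079.66 + 0.3086×1198.9 − 0.04193×1.81×1198.9 = 109.80 mGal
Δg_SB(B) = 980050.40 − 980079.66 + 0.3086×265.4 − 0.04193×1.81×265.4 = 32.50 mGal
Difference = 32.50 − (109.80) = -77.30 mGal

-77.3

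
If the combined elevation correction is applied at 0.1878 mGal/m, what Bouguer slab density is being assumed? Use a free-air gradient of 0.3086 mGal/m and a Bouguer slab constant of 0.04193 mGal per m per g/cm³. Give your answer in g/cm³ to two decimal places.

2.88

0.1878 = 0.3086 − 0.04193 × ρ
ρ = (0.3086 − 0.1878) / 0.04193 = 2.88 g/cm³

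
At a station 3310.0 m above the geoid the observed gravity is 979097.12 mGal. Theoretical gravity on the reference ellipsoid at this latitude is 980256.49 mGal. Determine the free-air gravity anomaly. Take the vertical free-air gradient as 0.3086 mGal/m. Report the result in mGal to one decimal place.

-137.9

Free-air correction = 0.3086 × 3310.0 = 1021.47 mGal
Free-air anomaly = 979097.12 − 980256.49 + (1021.47) = -137.90 mGal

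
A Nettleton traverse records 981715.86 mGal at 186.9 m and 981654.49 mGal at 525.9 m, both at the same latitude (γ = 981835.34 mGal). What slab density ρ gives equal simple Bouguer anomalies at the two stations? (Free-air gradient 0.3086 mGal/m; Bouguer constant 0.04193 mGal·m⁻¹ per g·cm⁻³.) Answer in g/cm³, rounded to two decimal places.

Δg_obs = 981654.49 − 981715.86 = -61.37 mGal over Δh = 525.9 − 186.9 = 339.0 m
Equal Bouguer anomalies ⇒ Δg_obs + (0.3086 − 0.04193ρ)·Δh = 0
0.3086 − 0.04193ρ = −Δg_obs/Δh = 0.18103
ρ = (0.3086 − 0.18103) / 0.04193 = 3.04 g/cm³

3.04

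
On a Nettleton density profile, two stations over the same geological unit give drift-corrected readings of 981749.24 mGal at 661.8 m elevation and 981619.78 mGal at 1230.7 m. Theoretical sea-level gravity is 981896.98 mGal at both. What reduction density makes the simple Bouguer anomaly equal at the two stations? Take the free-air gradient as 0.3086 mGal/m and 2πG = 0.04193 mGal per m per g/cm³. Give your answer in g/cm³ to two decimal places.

Δg_obs = 981619.78 − 981749.24 = -129.46 mGal over Δh = 1230.7 − 661.8 = 568.9 m
Equal Bouguer anomalies ⇒ Δg_obs + (0.3086 − 0.04193ρ)·Δh = 0
0.3086 − 0.04193ρ = −Δg_obs/Δh = 0.22756
ρ = (0.3086 − 0.22756) / 0.04193 = 1.93 g/cm³

1.93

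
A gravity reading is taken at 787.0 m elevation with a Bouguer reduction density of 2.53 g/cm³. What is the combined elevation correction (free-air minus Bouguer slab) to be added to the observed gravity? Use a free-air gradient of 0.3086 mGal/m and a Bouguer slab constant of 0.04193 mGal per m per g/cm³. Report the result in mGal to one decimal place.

159.4

Combined gradient = 0.3086 − 0.04193 × 2.53 = 0.2025171 mGal/m
Combined elevation correction = 0.2025171 × 787.0 = 159.4 mGal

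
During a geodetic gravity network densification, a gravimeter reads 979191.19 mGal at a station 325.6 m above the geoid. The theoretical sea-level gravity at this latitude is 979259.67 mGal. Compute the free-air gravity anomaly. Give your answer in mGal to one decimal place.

Free-air correction = 0.3086 × 325.6 = 100.48 mGal
Free-air anomaly = 979191.19 − 979259.67 + (100.48) = 32.00 mGal

32.0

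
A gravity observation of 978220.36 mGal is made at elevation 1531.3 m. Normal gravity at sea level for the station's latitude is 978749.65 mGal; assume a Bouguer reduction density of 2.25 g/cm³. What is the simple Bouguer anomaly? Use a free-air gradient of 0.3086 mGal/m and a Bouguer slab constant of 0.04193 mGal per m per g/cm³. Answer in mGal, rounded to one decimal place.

Free-air correction = 0.3086 × 1531.3 = 472.56 mGal
Free-air anomaly = 978220.36 − 978749.65 + (472.56) = -56.73 mGal
Bouguer slab correction = 0.04193 × 2.25 × 1531.3 = 144.47 mGal
Simple Bouguer anomaly = -56.73 − (144.47) = -201.20 mGal

-201.2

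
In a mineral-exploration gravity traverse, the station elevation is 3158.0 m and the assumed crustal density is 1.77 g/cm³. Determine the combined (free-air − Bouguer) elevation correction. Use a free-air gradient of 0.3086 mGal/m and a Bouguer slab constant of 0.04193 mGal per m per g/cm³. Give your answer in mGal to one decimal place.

Combined gradient = 0.3086 − 0.04193 × 1.77 = 0.2343839 mGal/m
Combined elevation correction = 0.2343839 × 3158.0 = 740.2 mGal

740.2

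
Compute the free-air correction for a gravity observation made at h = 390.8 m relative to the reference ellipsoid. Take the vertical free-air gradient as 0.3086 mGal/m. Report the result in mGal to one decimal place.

Free-air correction = 0.3086 × 390.8 = 120.6 mGal

120.6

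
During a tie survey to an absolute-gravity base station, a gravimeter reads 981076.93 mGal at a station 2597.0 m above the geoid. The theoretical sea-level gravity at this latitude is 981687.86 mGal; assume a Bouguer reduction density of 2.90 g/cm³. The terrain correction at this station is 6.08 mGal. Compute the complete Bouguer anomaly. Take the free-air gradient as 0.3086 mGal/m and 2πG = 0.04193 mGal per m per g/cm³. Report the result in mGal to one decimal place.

Free-air correction = 0.3086 × 2597.0 = 801.43 mGal
Free-air anomaly = 981076.93 − 981687.86 + (801.43) = 190.50 mGal
Bouguer slab correction = 0.04193 × 2.90 × 2597.0 = 315.79 mGal
Simple Bouguer anomaly = 190.50 − (315.79) = -125.29 mGal
Complete Bouguer anomaly = -125.29 + 6.08 = -119.21 mGal

-119.2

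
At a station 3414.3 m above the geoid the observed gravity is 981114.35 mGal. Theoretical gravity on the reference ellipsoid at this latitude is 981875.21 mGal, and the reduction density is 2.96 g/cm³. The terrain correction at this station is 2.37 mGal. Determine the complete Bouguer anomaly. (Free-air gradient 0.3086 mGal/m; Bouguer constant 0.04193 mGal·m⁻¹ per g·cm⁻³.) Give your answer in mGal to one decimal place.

Free-air correction = 0.3086 × 3414.3 = 1053.65 mGal
Free-air anomaly = 981114.35 − 981875.21 + (1053.65) = 292.79 mGal
Bouguer slab correction = 0.04193 × 2.96 × 3414.3 = 423.76 mGal
Simple Bouguer anomaly = 292.79 − (423.76) = -130.97 mGal
Complete Bouguer anomaly = -130.97 + 2.37 = -128.60 mGal

-128.6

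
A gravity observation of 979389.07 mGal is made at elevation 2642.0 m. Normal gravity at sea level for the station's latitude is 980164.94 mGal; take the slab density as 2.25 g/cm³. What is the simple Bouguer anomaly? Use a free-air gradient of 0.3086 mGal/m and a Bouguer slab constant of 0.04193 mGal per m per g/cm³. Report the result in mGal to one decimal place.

Free-air correction = 0.3086 × 2642.0 = 815.32 mGal
Free-air anomaly = 979389.07 − 980164.94 + (815.32) = 39.45 mGal
Bouguer slab correction = 0.04193 × 2.25 × 2642.0 = 249.25 mGal
Simple Bouguer anomaly = 39.45 − (249.25) = -209.80 mGal

-209.8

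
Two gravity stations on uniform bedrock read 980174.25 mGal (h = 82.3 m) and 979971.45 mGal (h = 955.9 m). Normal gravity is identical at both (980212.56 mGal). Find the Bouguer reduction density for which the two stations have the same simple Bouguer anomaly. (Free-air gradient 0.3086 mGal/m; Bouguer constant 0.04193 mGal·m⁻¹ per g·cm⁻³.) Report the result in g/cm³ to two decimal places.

Δg_obs = 979971.45 − 980174.25 = -202.80 mGal over Δh = 955.9 − 82.3 = 873.6 m
Equal Bouguer anomalies ⇒ Δg_obs + (0.3086 − 0.04193ρ)·Δh = 0
0.3086 − 0.04193ρ = −Δg_obs/Δh = 0.23214
ρ = (0.3086 − 0.23214) / 0.04193 = 1.82 g/cm³

1.82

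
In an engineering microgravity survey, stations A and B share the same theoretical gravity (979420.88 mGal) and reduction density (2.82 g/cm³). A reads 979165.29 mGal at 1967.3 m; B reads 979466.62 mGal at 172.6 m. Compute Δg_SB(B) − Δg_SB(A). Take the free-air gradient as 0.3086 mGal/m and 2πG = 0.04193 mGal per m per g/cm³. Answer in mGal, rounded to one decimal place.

-40.3

Δg_SB(A) = 979165.29 − 979420.88 + 0.3086×1967.3 − 0.04193×2.82×1967.3 = 118.90 mGal
Δg_SB(B) = 979466.62 − 979420.88 + 0.3086×172.6 − 0.04193×2.82×172.6 = 78.60 mGal
Difference = 78.60 − (118.90) = -40.30 mGal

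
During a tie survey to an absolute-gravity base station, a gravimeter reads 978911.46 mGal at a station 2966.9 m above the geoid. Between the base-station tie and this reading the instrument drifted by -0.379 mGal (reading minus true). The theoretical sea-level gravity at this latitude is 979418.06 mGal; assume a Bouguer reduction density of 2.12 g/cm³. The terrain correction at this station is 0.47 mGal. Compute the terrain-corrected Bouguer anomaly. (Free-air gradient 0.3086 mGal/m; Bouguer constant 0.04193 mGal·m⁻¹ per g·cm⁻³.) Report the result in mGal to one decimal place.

Drift-corrected reading = 978911.46 − (-0.379) = 978911.839 mGal
Free-air correction = 0.3086 × 2966.9 = 915.59 mGal
Free-air anomaly = 978911.839 − 979418.06 + (915.59) = 409.369 mGal
Bouguer slab correction = 0.04193 × 2.12 × 2966.9 = 263.73 mGal
Simple Bouguer anomaly = 409.369 − (263.73) = 145.639 mGal
Complete Bouguer anomaly = 145.639 + 0.47 = 146.109 mGal

146.1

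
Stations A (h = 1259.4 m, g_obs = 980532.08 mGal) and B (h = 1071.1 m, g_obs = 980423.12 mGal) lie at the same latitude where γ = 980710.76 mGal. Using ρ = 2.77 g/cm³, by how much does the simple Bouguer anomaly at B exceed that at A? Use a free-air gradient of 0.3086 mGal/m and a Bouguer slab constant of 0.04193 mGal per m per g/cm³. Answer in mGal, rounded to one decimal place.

-145.2

Δg_SB(A) = 980532.08 − 980710.76 + 0.3086×1259.4 − 0.04193×2.77×1259.4 = 63.70 mGal
Δg_SB(B) = 980423.12 − 980710.76 + 0.3086×1071.1 − 0.04193×2.77×1071.1 = -81.50 mGal
Difference = -81.50 − (63.70) = -145.20 mGal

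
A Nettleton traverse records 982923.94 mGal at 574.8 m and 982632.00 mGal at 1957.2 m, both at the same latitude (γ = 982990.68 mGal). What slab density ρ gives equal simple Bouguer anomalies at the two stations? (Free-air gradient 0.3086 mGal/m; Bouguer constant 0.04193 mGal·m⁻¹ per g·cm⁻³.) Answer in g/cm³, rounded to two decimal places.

2.32

Δg_obs = 982632.00 − 982923.94 = -291.94 mGal over Δh = 1957.2 − 574.8 = 1382.4 m
Equal Bouguer anomalies ⇒ Δg_obs + (0.3086 − 0.04193ρ)·Δh = 0
0.3086 − 0.04193ρ = −Δg_obs/Δh = 0.21118
ρ = (0.3086 − 0.21118) / 0.04193 = 2.32 g/cm³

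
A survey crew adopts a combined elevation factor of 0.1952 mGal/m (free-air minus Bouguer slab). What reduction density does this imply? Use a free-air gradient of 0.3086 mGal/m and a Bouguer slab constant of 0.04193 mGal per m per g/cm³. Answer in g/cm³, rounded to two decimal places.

0.1952 = 0.3086 − 0.04193 × ρ
ρ = (0.3086 − 0.1952) / 0.04193 = 2.70 g/cm³

2.70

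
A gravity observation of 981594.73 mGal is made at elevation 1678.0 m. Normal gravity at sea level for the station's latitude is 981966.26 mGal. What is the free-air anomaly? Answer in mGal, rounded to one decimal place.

Free-air correction = 0.3086 × 1678.0 = 517.83 mGal
Free-air anomaly = 981594.73 − 981966.26 + (517.83) = 146.30 mGal

146.3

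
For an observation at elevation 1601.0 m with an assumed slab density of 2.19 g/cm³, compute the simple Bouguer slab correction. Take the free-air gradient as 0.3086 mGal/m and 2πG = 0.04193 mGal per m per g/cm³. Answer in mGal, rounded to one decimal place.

147.0

Bouguer slab correction = 0.04193 × 2.19 × 1601.0 = 147.0 mGal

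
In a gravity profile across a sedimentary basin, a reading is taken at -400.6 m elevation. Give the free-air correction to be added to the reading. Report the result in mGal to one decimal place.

-123.6

Free-air correction = 0.3086 × -400.6 = -123.6 mGal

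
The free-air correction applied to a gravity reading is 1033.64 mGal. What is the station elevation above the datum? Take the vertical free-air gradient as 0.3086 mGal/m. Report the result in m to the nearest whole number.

h = 1033.64 / 0.3086 = 3349.45 m

3349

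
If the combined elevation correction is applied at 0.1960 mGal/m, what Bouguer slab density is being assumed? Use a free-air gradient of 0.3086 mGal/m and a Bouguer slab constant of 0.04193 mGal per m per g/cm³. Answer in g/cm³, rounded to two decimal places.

0.1960 = 0.3086 − 0.04193 × ρ
ρ = (0.3086 − 0.1960) / 0.04193 = 2.69 g/cm³

2.69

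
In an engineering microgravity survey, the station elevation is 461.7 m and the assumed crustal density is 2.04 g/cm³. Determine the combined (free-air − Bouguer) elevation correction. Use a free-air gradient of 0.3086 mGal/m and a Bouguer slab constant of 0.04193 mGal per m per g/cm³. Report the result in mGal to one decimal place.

103.0

Combined gradient = 0.3086 − 0.04193 × 2.04 = 0.2230628 mGal/m
Combined elevation correction = 0.2230628 × 461.7 = 103.0 mGal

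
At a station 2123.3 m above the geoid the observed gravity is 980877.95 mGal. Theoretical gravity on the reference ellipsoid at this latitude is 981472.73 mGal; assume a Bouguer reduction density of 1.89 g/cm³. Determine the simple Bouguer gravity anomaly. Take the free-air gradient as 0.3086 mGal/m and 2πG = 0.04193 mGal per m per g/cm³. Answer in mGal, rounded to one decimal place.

-107.8

Free-air correction = 0.3086 × 2123.3 = 655.25 mGal
Free-air anomaly = 980877.95 − 981472.73 + (655.25) = 60.47 mGal
Bouguer slab correction = 0.04193 × 1.89 × 2123.3 = 168.27 mGal
Simple Bouguer anomaly = 60.47 − (168.27) = -107.80 mGal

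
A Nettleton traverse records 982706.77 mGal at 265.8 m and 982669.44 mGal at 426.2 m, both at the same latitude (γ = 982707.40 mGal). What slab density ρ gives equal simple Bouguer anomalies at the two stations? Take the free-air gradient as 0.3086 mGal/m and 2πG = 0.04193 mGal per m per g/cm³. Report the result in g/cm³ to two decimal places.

Δg_obs = 982669.44 − 982706.77 = -37.33 mGal over Δh = 426.2 − 265.8 = 160.4 m
Equal Bouguer anomalies ⇒ Δg_obs + (0.3086 − 0.04193ρ)·Δh = 0
0.3086 − 0.04193ρ = −Δg_obs/Δh = 0.23273
ρ = (0.3086 − 0.23273) / 0.04193 = 1.81 g/cm³

1.81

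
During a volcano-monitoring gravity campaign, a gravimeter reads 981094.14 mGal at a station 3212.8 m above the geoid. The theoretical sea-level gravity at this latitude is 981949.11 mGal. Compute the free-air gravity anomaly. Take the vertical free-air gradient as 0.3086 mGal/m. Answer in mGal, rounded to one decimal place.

Free-air correction = 0.3086 × 3212.8 = 991.47 mGal
Free-air anomaly = 981094.14 − 981949.11 + (991.47) = 136.50 mGal

136.5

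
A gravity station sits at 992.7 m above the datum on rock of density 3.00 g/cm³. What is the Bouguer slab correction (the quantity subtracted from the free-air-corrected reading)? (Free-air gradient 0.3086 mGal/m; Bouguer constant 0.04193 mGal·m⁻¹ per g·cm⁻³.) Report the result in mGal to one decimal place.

Bouguer slab correction = 0.04193 × 3.00 × 992.7 = 124.9 mGal

124.9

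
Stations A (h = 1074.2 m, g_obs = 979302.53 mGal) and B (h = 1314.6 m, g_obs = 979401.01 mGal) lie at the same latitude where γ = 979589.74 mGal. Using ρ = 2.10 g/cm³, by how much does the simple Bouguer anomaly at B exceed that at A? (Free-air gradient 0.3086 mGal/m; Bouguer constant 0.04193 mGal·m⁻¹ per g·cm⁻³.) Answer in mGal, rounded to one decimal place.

151.5

Δg_SB(A) = 979302.53 − 979589.74 + 0.3086×1074.2 − 0.04193×2.10×1074.2 = -50.30 mGal
Δg_SB(B) = 979401.01 − 979589.74 + 0.3086×1314.6 − 0.04193×2.10×1314.6 = 101.20 mGal
Difference = 101.20 − (-50.30) = 151.50 mGal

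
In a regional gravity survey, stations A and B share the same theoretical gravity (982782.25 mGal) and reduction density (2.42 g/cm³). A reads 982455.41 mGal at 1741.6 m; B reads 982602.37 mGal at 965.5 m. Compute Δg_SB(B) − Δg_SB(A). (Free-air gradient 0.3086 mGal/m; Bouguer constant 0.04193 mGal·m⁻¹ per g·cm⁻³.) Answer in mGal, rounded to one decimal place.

-13.8

Δg_SB(A) = 982455.41 − 982782.25 + 0.3086×1741.6 − 0.04193×2.42×1741.6 = 33.90 mGal
Δg_SB(B) = 982602.37 − 982782.25 + 0.3086×965.5 − 0.04193×2.42×965.5 = 20.10 mGal
Difference = 20.10 − (33.90) = -13.80 mGal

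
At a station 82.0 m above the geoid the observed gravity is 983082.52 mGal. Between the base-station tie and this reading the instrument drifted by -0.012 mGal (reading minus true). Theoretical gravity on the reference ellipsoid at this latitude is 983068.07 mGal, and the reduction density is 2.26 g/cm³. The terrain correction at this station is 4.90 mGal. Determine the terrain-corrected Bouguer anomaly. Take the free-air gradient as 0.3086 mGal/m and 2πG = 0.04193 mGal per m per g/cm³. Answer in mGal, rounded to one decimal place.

Drift-corrected reading = 983082.52 − (-0.012) = 983082.532 mGal
Free-air correction = 0.3086 × 82.0 = 25.31 mGal
Free-air anomaly = 983082.532 − 983068.07 + (25.31) = 39.772 mGal
Bouguer slab correction = 0.04193 × 2.26 × 82.0 = 7.77 mGal
Simple Bouguer anomaly = 39.772 − (7.77) = 32.002 mGal
Complete Bouguer anomaly = 32.002 + 4.90 = 36.902 mGal

36.9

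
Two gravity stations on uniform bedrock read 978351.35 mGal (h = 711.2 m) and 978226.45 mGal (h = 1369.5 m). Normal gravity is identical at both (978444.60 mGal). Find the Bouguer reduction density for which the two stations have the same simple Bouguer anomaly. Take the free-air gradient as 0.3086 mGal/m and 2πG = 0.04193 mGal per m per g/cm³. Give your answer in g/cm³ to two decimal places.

2.83

Δg_obs = 978226.45 − 978351.35 = -124.90 mGal over Δh = 1369.5 − 711.2 = 658.3 m
Equal Bouguer anomalies ⇒ Δg_obs + (0.3086 − 0.04193ρ)·Δh = 0
0.3086 − 0.04193ρ = −Δg_obs/Δh = 0.18973
ρ = (0.3086 − 0.18973) / 0.04193 = 2.83 g/cm³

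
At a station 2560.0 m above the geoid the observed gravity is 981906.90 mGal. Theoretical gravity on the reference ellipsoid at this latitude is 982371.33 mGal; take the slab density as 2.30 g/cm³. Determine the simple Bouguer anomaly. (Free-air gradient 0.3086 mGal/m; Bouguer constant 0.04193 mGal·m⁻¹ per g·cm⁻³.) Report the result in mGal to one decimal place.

78.7

Free-air correction = 0.3086 × 2560.0 = 790.02 mGal
Free-air anomaly = 981906.90 − 982371.33 + (790.02) = 325.59 mGal
Bouguer slab correction = 0.04193 × 2.30 × 2560.0 = 246.88 mGal
Simple Bouguer anomaly = 325.59 − (246.88) = 78.71 mGal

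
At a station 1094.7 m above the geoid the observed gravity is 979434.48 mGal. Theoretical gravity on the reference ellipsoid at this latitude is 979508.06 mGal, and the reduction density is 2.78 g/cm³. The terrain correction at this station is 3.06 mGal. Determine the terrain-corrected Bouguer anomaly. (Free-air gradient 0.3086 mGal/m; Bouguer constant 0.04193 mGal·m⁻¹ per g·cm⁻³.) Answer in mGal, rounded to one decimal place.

139.7

Free-air correction = 0.3086 × 1094.7 = 337.82 mGal
Free-air anomaly = 979434.48 − 979508.06 + (337.82) = 264.24 mGal
Bouguer slab correction = 0.04193 × 2.78 × 1094.7 = 127.60 mGal
Simple Bouguer anomaly = 264.24 − (127.60) = 136.64 mGal
Complete Bouguer anomaly = 136.64 + 3.06 = 139.70 mGal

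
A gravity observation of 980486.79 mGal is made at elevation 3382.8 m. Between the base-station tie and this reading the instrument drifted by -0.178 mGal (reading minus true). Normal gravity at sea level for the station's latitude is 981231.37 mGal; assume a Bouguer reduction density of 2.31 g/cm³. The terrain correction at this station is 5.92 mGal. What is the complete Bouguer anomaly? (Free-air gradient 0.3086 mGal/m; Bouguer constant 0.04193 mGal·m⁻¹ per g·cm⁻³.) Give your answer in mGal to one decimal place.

Drift-corrected reading = 980486.79 − (-0.178) = 980486.968 mGal
Free-air correction = 0.3086 × 3382.8 = 1043.93 mGal
Free-air anomaly = 980486.968 − 981231.37 + (1043.93) = 299.528 mGal
Bouguer slab correction = 0.04193 × 2.31 × 3382.8 = 327.65 mGal
Simple Bouguer anomaly = 299.528 − (327.65) = -28.122 mGal
Complete Bouguer anomaly = -28.122 + 5.92 = -22.202 mGal

-22.2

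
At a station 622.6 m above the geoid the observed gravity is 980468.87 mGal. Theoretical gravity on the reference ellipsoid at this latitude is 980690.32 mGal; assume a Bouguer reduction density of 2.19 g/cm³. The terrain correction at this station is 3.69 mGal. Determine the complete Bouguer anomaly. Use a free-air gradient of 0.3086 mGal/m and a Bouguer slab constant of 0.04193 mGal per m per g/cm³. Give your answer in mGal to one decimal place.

-82.8

Free-air correction = 0.3086 × 622.6 = 192.13 mGal
Free-air anomaly = 980468.87 − 980690.32 + (192.13) = -29.32 mGal
Bouguer slab correction = 0.04193 × 2.19 × 622.6 = 57.17 mGal
Simple Bouguer anomaly = -29.32 − (57.17) = -86.49 mGal
Complete Bouguer anomaly = -86.49 + 3.69 = -82.80 mGal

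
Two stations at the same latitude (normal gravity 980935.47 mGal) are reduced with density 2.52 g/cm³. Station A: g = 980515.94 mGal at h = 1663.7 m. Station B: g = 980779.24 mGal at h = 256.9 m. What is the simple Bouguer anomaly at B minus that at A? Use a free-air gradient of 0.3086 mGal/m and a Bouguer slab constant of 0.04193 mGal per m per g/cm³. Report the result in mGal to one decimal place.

Δg_SB(A) = 980515.94 − 980935.47 + 0.3086×1663.7 − 0.04193×2.52×1663.7 = -81.90 mGal
Δg_SB(B) = 980779.24 − 980935.47 + 0.3086×256.9 − 0.04193×2.52×256.9 = -104.10 mGal
Difference = -104.10 − (-81.90) = -22.20 mGal

-22.2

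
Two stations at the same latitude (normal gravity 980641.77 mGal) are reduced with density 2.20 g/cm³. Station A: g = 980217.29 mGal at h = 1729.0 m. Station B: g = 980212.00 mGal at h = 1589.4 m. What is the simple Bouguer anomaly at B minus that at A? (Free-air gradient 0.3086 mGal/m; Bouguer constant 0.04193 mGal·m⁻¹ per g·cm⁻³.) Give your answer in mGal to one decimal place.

-35.5

Δg_SB(A) = 980217.29 − 980641.77 + 0.3086×1729.0 − 0.04193×2.20×1729.0 = -50.40 mGal
Δg_SB(B) = 980212.00 − 980641.77 + 0.3086×1589.4 − 0.04193×2.20×1589.4 = -85.90 mGal
Difference = -85.90 − (-50.40) = -35.50 mGal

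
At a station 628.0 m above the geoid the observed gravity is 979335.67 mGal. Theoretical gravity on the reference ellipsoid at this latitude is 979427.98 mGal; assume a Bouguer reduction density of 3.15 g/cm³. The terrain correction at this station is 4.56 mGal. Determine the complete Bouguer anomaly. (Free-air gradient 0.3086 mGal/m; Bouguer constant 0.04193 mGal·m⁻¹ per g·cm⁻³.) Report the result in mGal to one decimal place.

23.1

Free-air correction = 0.3086 × 628.0 = 193.80 mGal
Free-air anomaly = 979335.67 − 979427.98 + (193.80) = 101.49 mGal
Bouguer slab correction = 0.04193 × 3.15 × 628.0 = 82.95 mGal
Simple Bouguer anomaly = 101.49 − (82.95) = 18.54 mGal
Complete Bouguer anomaly = 18.54 + 4.56 = 23.10 mGal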